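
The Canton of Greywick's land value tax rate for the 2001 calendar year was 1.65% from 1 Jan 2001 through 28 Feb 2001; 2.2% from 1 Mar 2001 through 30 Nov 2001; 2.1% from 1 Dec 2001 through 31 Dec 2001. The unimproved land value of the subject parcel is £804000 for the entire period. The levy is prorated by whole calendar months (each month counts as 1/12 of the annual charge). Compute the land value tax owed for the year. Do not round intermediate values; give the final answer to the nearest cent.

1 Jan – 28 Feb 2001: 2 months at 1.65% → £804000 × 1.65% × 2/12 = £2211.0000
1 Mar – 30 Nov 2001: 9 months at 2.2% → £804000 × 2.2% × 9/12 = £13266.0000
1 Dec – 31 Dec 2001: 1 month at 2.1% → £804000 × 2.1% × 1/12 = £1407.0000
Total = £16884.0000

£16884.00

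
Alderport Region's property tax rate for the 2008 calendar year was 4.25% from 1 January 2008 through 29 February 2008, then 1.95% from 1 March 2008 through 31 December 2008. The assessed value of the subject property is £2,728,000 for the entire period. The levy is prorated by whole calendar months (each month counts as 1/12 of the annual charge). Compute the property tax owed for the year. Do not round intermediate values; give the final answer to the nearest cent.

1 January – 29 February 2008: 2 months at 4.25% → £2,728,000 × 4.25% × 2/12 = £19,323.3333
1 March – 31 December 2008: 10 months at 1.95% → £2,728,000 × 1.95% × 10/12 = £44,330.0000
Total = £63,653.3333

£63,653.33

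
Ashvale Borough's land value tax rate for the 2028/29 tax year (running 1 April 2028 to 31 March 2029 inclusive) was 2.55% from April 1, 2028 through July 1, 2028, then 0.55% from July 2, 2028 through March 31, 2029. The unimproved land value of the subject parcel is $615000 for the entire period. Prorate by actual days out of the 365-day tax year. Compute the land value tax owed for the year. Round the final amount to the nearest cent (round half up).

April 1 – July 1, 2028: 92 days at 2.55% → $615000 × 2.55% × 92/365 = $3952.8493
July 2, 2028 – March 31, 2029: 273 days at 0.55% → $615000 × 0.55% × 273/365 = $2529.9247
Total = $6482.7740

$6482.77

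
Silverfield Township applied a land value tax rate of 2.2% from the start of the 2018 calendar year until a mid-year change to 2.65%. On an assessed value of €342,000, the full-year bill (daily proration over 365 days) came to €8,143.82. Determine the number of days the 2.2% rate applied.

218 days

Let d = days at the first rate; then 365 − d days at the second rate.
€342,000 × [2.2%·d + 2.65%·(365−d)] / 365 = €8,143.82
Solving gives d = 218, so the new rate took effect on 7 August 2018.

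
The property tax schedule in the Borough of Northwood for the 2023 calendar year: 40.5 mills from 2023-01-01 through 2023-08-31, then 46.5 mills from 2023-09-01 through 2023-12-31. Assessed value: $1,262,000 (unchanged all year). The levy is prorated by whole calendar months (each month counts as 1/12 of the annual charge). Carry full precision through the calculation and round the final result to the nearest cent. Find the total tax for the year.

$53,635.00

2023-01-01 to 2023-08-31: 8 months at 40.5 mills → $1,262,000 × 4.05% × 8/12 = $34,074.0000
2023-09-01 to 2023-12-31: 4 months at 46.5 mills → $1,262,000 × 4.65% × 4/12 = $19,561.0000
Total = $53,635.0000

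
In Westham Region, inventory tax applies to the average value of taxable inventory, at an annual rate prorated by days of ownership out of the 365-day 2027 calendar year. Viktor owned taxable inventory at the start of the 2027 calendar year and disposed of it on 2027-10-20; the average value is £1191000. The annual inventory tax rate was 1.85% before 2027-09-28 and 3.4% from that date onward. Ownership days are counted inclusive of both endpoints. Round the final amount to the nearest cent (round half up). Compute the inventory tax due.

2027-01-01 to 2027-09-27: 270 days at 1.85% → £1191000 × 1.85% × 270/365 = £16298.7534
2027-09-28 to 2027-10-20: 23 days at 3.4% → £1191000 × 3.4% × 23/365 = £2551.6767
Total = £18850.4301

£18850.43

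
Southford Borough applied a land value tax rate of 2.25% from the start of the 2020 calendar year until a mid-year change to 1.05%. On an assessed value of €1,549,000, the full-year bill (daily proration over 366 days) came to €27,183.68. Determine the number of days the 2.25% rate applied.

215 days

Let d = days at the first rate; then 366 − d days at the second rate.
€1,549,000 × [2.25%·d + 1.05%·(366−d)] / 366 = €27,183.68
Solving gives d = 215, so the new rate took effect on August 3, 2020.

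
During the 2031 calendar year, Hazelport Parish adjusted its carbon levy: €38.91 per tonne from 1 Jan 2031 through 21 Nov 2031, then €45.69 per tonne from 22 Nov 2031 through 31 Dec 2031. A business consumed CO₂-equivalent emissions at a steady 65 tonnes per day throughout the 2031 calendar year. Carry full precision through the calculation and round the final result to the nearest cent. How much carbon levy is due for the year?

1 Jan – 21 Nov 2031: 325 days × 65 tonnes/day = 21,125 tonnes at €38.91/tonne → €821,973.75
22 Nov – 31 Dec 2031: 40 days × 65 tonnes/day = 2,600 tonnes at €45.69/tonne → €118,794.00

€940,767.75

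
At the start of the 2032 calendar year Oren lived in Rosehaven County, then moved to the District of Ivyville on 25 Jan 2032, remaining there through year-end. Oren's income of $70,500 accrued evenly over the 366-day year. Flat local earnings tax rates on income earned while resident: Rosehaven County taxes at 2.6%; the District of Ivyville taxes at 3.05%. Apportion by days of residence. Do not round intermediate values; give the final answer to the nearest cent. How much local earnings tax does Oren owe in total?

Rosehaven County, 1 Jan – 24 Jan 2032: 24 days → $70,500 × 2.6% × 24/366 = $120.1967
The District of Ivyville, 25 Jan – 31 Dec 2032: 342 days → $70,500 × 3.05% × 342/366 = $2,009.2500
Total = $2,129.4467

$2,129.45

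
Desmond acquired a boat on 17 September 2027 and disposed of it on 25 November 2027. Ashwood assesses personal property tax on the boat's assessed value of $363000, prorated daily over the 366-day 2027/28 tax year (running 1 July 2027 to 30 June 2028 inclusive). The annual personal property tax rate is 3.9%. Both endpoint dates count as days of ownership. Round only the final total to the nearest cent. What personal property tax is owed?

$2707.62

Days held (17 September – 25 November 2027): 70 out of 366
Tax = $363000 × 3.9% × 70/366 = $2707.6230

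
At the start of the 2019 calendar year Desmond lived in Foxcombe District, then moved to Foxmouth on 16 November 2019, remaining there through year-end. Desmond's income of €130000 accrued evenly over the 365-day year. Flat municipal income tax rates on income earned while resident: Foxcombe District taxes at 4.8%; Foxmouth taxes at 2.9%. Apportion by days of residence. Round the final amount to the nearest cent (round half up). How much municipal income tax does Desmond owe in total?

€5928.71

Foxcombe District, 1 January – 15 November 2019: 319 days → €130000 × 4.8% × 319/365 = €5453.5890
Foxmouth, 16 November – 31 December 2019: 46 days → €130000 × 2.9% × 46/365 = €475.1233
Total = €5928.7123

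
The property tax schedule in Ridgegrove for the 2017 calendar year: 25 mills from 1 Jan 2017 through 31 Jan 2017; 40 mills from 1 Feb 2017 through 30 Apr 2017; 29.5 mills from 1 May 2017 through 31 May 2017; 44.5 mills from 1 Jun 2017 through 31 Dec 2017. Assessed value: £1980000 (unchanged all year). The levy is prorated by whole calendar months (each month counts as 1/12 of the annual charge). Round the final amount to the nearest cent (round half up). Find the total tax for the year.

£80190.00

1 Jan – 31 Jan 2017: 1 month at 25 mills → £1980000 × 2.5% × 1/12 = £4125.0000
1 Feb – 30 Apr 2017: 3 months at 40 mills → £1980000 × 4% × 3/12 = £19800.0000
1 May – 31 May 2017: 1 month at 29.5 mills → £1980000 × 2.95% × 1/12 = £4867.5000
1 Jun – 31 Dec 2017: 7 months at 44.5 mills → £1980000 × 4.45% × 7/12 = £51397.5000
Total = £80190.0000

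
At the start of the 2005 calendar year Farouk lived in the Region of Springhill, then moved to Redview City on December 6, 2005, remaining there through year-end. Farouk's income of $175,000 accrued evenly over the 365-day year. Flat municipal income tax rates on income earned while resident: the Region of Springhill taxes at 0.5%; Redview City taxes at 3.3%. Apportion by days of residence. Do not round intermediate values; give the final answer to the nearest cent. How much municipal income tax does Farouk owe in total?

The Region of Springhill, January 1 – December 5, 2005: 339 days → $175,000 × 0.5% × 339/365 = $812.6712
Redview City, December 6 – December 31, 2005: 26 days → $175,000 × 3.3% × 26/365 = $411.3699
Total = $1,224.0411

$1,224.04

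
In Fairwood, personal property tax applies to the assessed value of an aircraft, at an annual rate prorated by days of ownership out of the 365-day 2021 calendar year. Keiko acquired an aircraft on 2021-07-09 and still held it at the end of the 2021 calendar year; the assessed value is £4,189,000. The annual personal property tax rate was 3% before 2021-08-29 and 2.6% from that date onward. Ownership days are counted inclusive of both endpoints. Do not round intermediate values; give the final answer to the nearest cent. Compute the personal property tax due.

2021-07-09 to 2021-08-28: 51 days at 3% → £4,189,000 × 3% × 51/365 = £17,559.3699
2021-08-29 to 2021-12-31: 125 days at 2.6% → £4,189,000 × 2.6% × 125/365 = £37,299.3151
Total = £54,858.6849

£54,858.68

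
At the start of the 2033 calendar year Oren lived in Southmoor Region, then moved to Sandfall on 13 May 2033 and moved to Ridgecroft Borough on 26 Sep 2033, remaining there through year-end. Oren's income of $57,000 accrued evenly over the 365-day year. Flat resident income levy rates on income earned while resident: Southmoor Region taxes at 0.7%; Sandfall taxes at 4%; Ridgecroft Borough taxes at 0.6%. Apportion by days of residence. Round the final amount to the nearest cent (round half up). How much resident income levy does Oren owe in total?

Southmoor Region, 1 Jan – 12 May 2033: 132 days → $57,000 × 0.7% × 132/365 = $144.2959
Sandfall, 13 May – 25 Sep 2033: 136 days → $57,000 × 4% × 136/365 = $849.5342
Ridgecroft Borough, 26 Sep – 31 Dec 2033: 97 days → $57,000 × 0.6% × 97/365 = $90.8877
Total = $1,084.7178

$1,084.72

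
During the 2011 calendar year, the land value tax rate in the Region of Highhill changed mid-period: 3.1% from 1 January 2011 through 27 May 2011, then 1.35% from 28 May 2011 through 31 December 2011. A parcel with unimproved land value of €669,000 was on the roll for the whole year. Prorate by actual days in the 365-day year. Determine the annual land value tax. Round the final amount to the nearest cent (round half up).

1 January – 27 May 2011: 147 days at 3.1% → €669,000 × 3.1% × 147/365 = €8,352.4192
28 May – 31 December 2011: 218 days at 1.35% → €669,000 × 1.35% × 218/365 = €5,394.1562
Total = €13,746.5753

€13,746.58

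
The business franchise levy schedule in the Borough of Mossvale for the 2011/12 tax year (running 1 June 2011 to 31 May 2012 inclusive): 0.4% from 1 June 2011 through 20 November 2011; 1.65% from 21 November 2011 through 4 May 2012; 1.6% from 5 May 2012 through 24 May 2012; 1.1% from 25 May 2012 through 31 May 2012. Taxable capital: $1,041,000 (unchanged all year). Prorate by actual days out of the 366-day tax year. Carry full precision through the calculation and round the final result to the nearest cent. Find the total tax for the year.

$10,887.84

1 June – 20 November 2011: 173 days at 0.4% → $1,041,000 × 0.4% × 173/366 = $1,968.2295
21 November 2011 – 4 May 2012: 166 days at 1.65% → $1,041,000 × 1.65% × 166/366 = $7,790.4344
5 May – 24 May 2012: 20 days at 1.6% → $1,041,000 × 1.6% × 20/366 = $910.1639
25 May – 31 May 2012: 7 days at 1.1% → $1,041,000 × 1.1% × 7/366 = $219.0082
Total = $10,887.8361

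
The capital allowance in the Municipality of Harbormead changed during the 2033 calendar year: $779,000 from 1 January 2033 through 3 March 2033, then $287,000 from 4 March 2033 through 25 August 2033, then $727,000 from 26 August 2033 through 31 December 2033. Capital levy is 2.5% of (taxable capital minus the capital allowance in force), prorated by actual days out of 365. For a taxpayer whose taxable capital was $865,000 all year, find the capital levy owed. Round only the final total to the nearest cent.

$8,503.15

1 January – 3 March 2033: 62 days, exemption $779,000 → ($865,000 − $779,000) × 2.5% × 62/365 = $365.2055
4 March – 25 August 2033: 175 days, exemption $287,000 → ($865,000 − $287,000) × 2.5% × 175/365 = $6,928.0822
26 August – 31 December 2033: 128 days, exemption $727,000 → ($865,000 − $727,000) × 2.5% × 128/365 = $1,209.8630
Total = $8,503.1507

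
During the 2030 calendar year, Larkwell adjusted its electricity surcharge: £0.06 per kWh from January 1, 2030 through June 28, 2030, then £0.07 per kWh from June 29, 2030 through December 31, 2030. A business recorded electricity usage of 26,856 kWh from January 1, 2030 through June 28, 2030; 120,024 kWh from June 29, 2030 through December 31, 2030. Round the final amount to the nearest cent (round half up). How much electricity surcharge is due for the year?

January 1 – June 28, 2030: 26,856 kWh at £0.06/kWh → £1,611.36
June 29 – December 31, 2030: 120,024 kWh at £0.07/kWh → £8,401.68

£10,013.04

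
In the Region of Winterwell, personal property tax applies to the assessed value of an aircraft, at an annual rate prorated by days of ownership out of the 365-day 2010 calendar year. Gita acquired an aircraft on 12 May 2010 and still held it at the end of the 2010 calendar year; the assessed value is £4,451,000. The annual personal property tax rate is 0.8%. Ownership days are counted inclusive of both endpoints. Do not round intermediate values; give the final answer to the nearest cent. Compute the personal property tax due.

Days held (12 May – 31 Dec 2010): 234 out of 365
Tax = £4,451,000 × 0.8% × 234/365 = £22,828.1425

£22,828.14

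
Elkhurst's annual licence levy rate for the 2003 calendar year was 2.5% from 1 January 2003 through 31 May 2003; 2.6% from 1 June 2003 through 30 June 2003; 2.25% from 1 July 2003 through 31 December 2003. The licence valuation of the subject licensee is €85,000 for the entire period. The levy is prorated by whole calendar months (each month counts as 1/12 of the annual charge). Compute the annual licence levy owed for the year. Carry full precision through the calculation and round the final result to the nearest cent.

1 January – 31 May 2003: 5 months at 2.5% → €85,000 × 2.5% × 5/12 = €885.4167
1 June – 30 June 2003: 1 month at 2.6% → €85,000 × 2.6% × 1/12 = €184.1667
1 July – 31 December 2003: 6 months at 2.25% → €85,000 × 2.25% × 6/12 = €956.2500
Total = €2,025.8333

€2,025.83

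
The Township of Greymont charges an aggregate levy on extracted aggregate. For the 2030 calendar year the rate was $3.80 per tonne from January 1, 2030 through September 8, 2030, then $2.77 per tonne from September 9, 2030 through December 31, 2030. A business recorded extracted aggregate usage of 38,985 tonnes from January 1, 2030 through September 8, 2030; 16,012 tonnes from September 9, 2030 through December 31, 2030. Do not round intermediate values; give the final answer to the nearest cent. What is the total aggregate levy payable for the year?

January 1 – September 8, 2030: 38,985 tonnes at $3.80/tonne → $148,143.00
September 9 – December 31, 2030: 16,012 tonnes at $2.77/tonne → $44,353.24

$192,496.24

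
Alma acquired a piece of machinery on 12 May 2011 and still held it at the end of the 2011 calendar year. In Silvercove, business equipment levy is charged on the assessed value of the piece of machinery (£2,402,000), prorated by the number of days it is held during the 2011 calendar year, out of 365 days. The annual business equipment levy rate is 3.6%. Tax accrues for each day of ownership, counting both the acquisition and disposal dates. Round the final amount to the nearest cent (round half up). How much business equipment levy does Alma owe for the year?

Days held (12 May – 31 Dec 2011): 234 out of 365
Tax = £2,402,000 × 3.6% × 234/365 = £55,436.8438

£55,436.84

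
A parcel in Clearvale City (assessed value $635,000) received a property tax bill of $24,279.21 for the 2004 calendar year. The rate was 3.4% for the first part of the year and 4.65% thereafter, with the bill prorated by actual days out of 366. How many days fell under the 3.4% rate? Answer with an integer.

242 days

Let d = days at the first rate; then 366 − d days at the second rate.
$635,000 × [3.4%·d + 4.65%·(366−d)] / 366 = $24,279.21
Solving gives d = 242, so the new rate took effect on 30 Aug 2004.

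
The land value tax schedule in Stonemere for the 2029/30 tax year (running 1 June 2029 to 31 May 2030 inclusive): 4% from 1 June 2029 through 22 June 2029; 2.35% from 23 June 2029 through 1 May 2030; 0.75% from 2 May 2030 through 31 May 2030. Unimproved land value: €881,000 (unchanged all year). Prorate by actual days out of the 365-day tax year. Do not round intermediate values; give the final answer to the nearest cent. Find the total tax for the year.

1 June – 22 June 2029: 22 days at 4% → €881,000 × 4% × 22/365 = €2,124.0548
23 June 2029 – 1 May 2030: 313 days at 2.35% → €881,000 × 2.35% × 313/365 = €17,753.9603
2 May – 31 May 2030: 30 days at 0.75% → €881,000 × 0.75% × 30/365 = €543.0822
Total = €20,421.0973

€20,421.10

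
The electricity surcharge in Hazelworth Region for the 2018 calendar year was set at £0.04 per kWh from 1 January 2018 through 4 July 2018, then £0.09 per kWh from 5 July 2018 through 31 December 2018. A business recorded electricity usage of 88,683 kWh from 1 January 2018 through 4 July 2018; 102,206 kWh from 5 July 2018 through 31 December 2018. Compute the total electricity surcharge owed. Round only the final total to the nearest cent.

1 January – 4 July 2018: 88,683 kWh at £0.04/kWh → £3,547.32
5 July – 31 December 2018: 102,206 kWh at £0.09/kWh → £9,198.54

£12,745.86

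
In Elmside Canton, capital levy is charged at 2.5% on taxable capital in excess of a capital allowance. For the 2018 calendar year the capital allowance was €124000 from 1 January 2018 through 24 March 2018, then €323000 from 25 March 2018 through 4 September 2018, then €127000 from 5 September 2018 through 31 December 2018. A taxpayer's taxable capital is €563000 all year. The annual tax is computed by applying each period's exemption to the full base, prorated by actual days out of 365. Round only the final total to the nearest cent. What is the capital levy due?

€8715.41

1 January – 24 March 2018: 83 days, exemption €124000 → (€563000 − €124000) × 2.5% × 83/365 = €2495.6849
25 March – 4 September 2018: 164 days, exemption €323000 → (€563000 − €323000) × 2.5% × 164/365 = €2695.8904
5 September – 31 December 2018: 118 days, exemption €127000 → (€563000 − €127000) × 2.5% × 118/365 = €3523.8356
Total = €8715.4110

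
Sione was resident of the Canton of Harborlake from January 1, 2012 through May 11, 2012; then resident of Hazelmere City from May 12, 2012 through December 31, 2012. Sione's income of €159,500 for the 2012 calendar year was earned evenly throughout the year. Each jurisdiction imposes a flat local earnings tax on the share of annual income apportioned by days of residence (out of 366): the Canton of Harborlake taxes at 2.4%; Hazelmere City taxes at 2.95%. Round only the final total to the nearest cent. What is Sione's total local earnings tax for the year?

€4,388.86

The Canton of Harborlake, January 1 – May 11, 2012: 132 days → €159,500 × 2.4% × 132/366 = €1,380.5902
Hazelmere City, May 12 – December 31, 2012: 234 days → €159,500 × 2.95% × 234/366 = €3,008.2746
Total = €4,388.8648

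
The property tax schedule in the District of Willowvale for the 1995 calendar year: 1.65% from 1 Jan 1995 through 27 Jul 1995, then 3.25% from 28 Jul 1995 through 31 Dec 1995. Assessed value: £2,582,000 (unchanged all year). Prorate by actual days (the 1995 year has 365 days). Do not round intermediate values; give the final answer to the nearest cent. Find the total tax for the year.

£60,372.82

1 Jan – 27 Jul 1995: 208 days at 1.65% → £2,582,000 × 1.65% × 208/365 = £24,277.8740
28 Jul – 31 Dec 1995: 157 days at 3.25% → £2,582,000 × 3.25% × 157/365 = £36,094.9452
Total = £60,372.8192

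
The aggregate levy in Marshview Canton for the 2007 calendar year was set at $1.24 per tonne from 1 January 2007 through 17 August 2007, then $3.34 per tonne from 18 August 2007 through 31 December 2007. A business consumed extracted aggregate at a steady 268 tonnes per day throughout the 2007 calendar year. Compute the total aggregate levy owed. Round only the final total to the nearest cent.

$197,837.60

1 January – 17 August 2007: 229 days × 268 tonnes/day = 61,372 tonnes at $1.24/tonne → $76,101.28
18 August – 31 December 2007: 136 days × 268 tonnes/day = 36,448 tonnes at $3.34/tonne → $121,736.32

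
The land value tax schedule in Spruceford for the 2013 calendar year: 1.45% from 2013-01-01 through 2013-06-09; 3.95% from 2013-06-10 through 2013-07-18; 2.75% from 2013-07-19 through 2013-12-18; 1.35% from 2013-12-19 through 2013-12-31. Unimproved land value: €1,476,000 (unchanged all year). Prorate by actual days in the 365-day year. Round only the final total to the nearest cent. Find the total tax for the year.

2013-01-01 to 2013-06-09: 160 days at 1.45% → €1,476,000 × 1.45% × 160/365 = €9,381.6986
2013-06-10 to 2013-07-18: 39 days at 3.95% → €1,476,000 × 3.95% × 39/365 = €6,229.5288
2013-07-19 to 2013-12-18: 153 days at 2.75% → €1,476,000 × 2.75% × 153/365 = €17,014.4384
2013-12-19 to 2013-12-31: 13 days at 1.35% → €1,476,000 × 1.35% × 13/365 = €709.6932
Total = €33,335.3589

€33,335.36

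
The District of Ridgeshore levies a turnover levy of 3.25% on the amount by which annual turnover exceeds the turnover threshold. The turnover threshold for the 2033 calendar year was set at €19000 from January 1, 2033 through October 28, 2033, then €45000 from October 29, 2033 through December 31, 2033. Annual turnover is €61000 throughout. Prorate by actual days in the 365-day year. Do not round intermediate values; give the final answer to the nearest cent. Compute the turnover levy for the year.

January 1 – October 28, 2033: 301 days, exemption €19000 → (€61000 − €19000) × 3.25% × 301/365 = €1125.6575
October 29 – December 31, 2033: 64 days, exemption €45000 → (€61000 − €45000) × 3.25% × 64/365 = €91.1781
Total = €1216.8356

€1216.84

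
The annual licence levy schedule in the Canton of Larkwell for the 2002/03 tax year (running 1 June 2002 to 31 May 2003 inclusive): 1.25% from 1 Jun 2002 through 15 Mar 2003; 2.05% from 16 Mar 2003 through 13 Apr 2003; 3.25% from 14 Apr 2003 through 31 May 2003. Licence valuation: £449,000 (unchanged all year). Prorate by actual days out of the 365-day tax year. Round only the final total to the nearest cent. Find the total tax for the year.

1 Jun 2002 – 15 Mar 2003: 288 days at 1.25% → £449,000 × 1.25% × 288/365 = £4,428.4932
16 Mar – 13 Apr 2003: 29 days at 2.05% → £449,000 × 2.05% × 29/365 = £731.3164
14 Apr – 31 May 2003: 48 days at 3.25% → £449,000 × 3.25% × 48/365 = £1,919.0137
Total = £7,078.8233

£7,078.82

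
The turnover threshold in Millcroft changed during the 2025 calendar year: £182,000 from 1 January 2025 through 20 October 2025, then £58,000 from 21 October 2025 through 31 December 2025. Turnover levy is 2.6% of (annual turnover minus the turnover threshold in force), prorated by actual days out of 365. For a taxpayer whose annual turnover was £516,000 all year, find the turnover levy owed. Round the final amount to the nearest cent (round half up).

1 January – 20 October 2025: 293 days, exemption £182,000 → (£516,000 − £182,000) × 2.6% × 293/365 = £6,970.9918
21 October – 31 December 2025: 72 days, exemption £58,000 → (£516,000 − £58,000) × 2.6% × 72/365 = £2,348.9753
Total = £9,319.9671

£9,319.97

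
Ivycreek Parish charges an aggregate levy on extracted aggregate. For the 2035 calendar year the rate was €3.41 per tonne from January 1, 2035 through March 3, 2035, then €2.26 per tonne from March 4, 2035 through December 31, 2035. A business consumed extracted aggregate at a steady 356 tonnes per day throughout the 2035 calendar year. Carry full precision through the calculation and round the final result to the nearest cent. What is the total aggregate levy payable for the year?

€319,047.20

January 1 – March 3, 2035: 62 days × 356 tonnes/day = 22,072 tonnes at €3.41/tonne → €75,265.52
March 4 – December 31, 2035: 303 days × 356 tonnes/day = 107,868 tonnes at €2.26/tonne → €243,781.68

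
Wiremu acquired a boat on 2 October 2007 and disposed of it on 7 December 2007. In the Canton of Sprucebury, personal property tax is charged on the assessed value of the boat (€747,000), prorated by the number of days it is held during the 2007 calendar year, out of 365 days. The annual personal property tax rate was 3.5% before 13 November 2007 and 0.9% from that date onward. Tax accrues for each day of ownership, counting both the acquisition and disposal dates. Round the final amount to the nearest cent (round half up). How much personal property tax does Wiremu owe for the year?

2 October – 12 November 2007: 42 days at 3.5% → €747,000 × 3.5% × 42/365 = €3,008.4658
13 November – 7 December 2007: 25 days at 0.9% → €747,000 × 0.9% × 25/365 = €460.4795
Total = €3,468.9452

€3,468.95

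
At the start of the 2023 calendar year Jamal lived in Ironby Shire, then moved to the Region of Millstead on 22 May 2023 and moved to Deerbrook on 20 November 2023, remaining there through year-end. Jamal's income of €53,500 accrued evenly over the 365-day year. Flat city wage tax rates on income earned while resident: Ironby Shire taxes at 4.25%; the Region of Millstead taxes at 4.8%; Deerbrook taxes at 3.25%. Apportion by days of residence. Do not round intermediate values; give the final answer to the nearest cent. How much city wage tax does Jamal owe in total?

Ironby Shire, 1 January – 21 May 2023: 141 days → €53,500 × 4.25% × 141/365 = €878.3527
The Region of Millstead, 22 May – 19 November 2023: 182 days → €53,500 × 4.8% × 182/365 = €1,280.4822
Deerbrook, 20 November – 31 December 2023: 42 days → €53,500 × 3.25% × 42/365 = €200.0753
Total = €2,358.9103

€2,358.91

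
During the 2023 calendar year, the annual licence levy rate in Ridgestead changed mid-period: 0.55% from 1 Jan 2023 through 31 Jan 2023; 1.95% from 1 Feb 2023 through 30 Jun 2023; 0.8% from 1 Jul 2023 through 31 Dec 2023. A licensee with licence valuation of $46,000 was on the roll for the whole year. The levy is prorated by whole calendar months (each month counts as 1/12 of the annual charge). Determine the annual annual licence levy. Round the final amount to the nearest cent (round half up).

$578.83

1 Jan – 31 Jan 2023: 1 month at 0.55% → $46,000 × 0.55% × 1/12 = $21.0833
1 Feb – 30 Jun 2023: 5 months at 1.95% → $46,000 × 1.95% × 5/12 = $373.7500
1 Jul – 31 Dec 2023: 6 months at 0.8% → $46,000 × 0.8% × 6/12 = $184.0000
Total = $578.8333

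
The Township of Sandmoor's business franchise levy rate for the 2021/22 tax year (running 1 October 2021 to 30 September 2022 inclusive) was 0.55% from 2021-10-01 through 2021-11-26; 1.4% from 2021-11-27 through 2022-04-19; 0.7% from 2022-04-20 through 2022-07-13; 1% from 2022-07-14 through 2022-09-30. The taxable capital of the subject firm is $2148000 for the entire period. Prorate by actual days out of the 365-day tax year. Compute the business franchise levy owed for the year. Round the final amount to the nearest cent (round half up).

2021-10-01 to 2021-11-26: 57 days at 0.55% → $2148000 × 0.55% × 57/365 = $1844.9260
2021-11-27 to 2022-04-19: 144 days at 1.4% → $2148000 × 1.4% × 144/365 = $11864.0219
2022-04-20 to 2022-07-13: 85 days at 0.7% → $2148000 × 0.7% × 85/365 = $3501.5342
2022-07-14 to 2022-09-30: 79 days at 1% → $2148000 × 1% × 79/365 = $4649.0959
Total = $21859.5781

$21859.58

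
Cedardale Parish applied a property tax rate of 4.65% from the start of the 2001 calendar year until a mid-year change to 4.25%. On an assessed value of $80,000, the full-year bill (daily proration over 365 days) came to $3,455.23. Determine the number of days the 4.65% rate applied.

Let d = days at the first rate; then 365 − d days at the second rate.
$80,000 × [4.65%·d + 4.25%·(365−d)] / 365 = $3,455.23
Solving gives d = 63, so the new rate took effect on 5 March 2001.

63 days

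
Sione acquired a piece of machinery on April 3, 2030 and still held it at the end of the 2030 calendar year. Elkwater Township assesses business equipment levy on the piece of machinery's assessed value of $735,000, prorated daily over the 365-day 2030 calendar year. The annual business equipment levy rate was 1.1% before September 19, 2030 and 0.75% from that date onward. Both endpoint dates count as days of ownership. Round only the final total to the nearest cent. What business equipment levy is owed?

$5,314.15

April 3 – September 18, 2030: 169 days at 1.1% → $735,000 × 1.1% × 169/365 = $3,743.4658
September 19 – December 31, 2030: 104 days at 0.75% → $735,000 × 0.75% × 104/365 = $1,570.6849
Total = $5,314.1507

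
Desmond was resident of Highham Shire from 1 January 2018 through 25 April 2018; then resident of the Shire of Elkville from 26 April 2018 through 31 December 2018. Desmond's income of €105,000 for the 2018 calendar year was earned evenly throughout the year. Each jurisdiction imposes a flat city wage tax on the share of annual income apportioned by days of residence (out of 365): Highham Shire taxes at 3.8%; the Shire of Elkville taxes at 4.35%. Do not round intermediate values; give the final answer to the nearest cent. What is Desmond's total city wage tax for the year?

Highham Shire, 1 January – 25 April 2018: 115 days → €105,000 × 3.8% × 115/365 = €1,257.1233
The Shire of Elkville, 26 April – 31 December 2018: 250 days → €105,000 × 4.35% × 250/365 = €3,128.4247
Total = €4,385.5479

€4,385.55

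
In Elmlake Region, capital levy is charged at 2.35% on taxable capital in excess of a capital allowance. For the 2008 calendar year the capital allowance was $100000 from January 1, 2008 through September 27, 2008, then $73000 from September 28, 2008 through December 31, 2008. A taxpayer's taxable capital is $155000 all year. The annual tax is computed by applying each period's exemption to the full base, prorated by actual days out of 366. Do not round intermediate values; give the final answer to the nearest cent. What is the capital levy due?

January 1 – September 27, 2008: 271 days, exemption $100000 → ($155000 − $100000) × 2.35% × 271/366 = $957.0150
September 28 – December 31, 2008: 95 days, exemption $73000 → ($155000 − $73000) × 2.35% × 95/366 = $500.1776
Total = $1457.1926

$1457.19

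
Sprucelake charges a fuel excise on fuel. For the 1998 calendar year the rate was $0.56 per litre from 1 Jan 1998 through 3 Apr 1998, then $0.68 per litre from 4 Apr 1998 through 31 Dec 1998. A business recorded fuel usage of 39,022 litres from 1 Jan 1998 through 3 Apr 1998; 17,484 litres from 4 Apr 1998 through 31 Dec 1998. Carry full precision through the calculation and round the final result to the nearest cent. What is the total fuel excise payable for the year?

$33,741.44

1 Jan – 3 Apr 1998: 39,022 litres at $0.56/litre → $21,852.32
4 Apr – 31 Dec 1998: 17,484 litres at $0.68/litre → $11,889.12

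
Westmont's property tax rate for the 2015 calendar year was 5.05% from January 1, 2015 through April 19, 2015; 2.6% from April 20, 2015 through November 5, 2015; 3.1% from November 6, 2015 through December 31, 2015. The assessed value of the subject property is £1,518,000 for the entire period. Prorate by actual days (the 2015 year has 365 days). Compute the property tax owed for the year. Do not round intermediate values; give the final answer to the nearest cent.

January 1 – April 19, 2015: 109 days at 5.05% → £1,518,000 × 5.05% × 109/365 = £22,892.6877
April 20 – November 5, 2015: 200 days at 2.6% → £1,518,000 × 2.6% × 200/365 = £21,626.3014
November 6 – December 31, 2015: 56 days at 3.1% → £1,518,000 × 3.1% × 56/365 = £7,219.8575
Total = £51,738.8466

£51,738.85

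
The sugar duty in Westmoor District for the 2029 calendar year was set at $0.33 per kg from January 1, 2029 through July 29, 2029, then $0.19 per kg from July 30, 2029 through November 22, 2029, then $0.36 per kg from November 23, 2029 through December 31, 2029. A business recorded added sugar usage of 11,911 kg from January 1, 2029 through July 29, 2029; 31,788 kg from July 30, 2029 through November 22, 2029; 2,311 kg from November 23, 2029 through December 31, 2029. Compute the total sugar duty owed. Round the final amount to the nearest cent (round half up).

$10,802.31

January 1 – July 29, 2029: 11,911 kg at $0.33/kg → $3,930.63
July 30 – November 22, 2029: 31,788 kg at $0.19/kg → $6,039.72
November 23 – December 31, 2029: 2,311 kg at $0.36/kg → $831.96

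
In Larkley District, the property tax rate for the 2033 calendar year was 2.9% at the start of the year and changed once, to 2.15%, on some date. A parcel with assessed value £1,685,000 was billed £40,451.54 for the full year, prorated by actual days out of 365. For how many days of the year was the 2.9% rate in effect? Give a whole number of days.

Let d = days at the first rate; then 365 − d days at the second rate.
£1,685,000 × [2.9%·d + 2.15%·(365−d)] / 365 = £40,451.54
Solving gives d = 122, so the new rate took effect on 3 May 2033.

122 days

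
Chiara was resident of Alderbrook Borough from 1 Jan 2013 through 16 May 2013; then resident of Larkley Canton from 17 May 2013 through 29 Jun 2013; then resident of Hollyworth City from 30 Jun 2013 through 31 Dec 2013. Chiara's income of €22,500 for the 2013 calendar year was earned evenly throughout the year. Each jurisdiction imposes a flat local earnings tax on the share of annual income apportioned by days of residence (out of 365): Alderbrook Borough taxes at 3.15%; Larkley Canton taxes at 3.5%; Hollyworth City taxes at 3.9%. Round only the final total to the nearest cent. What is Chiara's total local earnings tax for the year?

€803.77

Alderbrook Borough, 1 Jan – 16 May 2013: 136 days → €22,500 × 3.15% × 136/365 = €264.0822
Larkley Canton, 17 May – 29 Jun 2013: 44 days → €22,500 × 3.5% × 44/365 = €94.9315
Hollyworth City, 30 Jun – 31 Dec 2013: 185 days → €22,500 × 3.9% × 185/365 = €444.7603
Total = €803.7740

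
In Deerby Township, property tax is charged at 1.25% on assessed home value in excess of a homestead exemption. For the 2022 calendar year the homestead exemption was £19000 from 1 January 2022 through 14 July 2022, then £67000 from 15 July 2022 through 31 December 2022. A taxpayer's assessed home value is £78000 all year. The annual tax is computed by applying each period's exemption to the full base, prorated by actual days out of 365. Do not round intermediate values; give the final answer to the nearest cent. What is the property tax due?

1 January – 14 July 2022: 195 days, exemption £19000 → (£78000 − £19000) × 1.25% × 195/365 = £394.0068
15 July – 31 December 2022: 170 days, exemption £67000 → (£78000 − £67000) × 1.25% × 170/365 = £64.0411
Total = £458.0479

£458.05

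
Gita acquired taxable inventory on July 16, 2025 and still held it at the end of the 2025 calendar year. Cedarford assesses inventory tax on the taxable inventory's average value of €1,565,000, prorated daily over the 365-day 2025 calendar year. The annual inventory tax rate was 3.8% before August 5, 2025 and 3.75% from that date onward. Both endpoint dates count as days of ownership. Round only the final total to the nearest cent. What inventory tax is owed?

July 16 – August 4, 2025: 20 days at 3.8% → €1,565,000 × 3.8% × 20/365 = €3,258.6301
August 5 – December 31, 2025: 149 days at 3.75% → €1,565,000 × 3.75% × 149/365 = €23,957.3630
Total = €27,215.9932

€27,215.99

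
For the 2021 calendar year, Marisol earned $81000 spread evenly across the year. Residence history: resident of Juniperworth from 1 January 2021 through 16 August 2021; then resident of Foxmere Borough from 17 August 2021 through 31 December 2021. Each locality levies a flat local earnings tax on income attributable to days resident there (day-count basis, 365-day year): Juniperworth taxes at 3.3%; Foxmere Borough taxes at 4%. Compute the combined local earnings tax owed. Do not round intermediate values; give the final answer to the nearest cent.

Juniperworth, 1 January – 16 August 2021: 228 days → $81000 × 3.3% × 228/365 = $1669.7096
Foxmere Borough, 17 August – 31 December 2021: 137 days → $81000 × 4% × 137/365 = $1216.1096
Total = $2885.8192

$2885.82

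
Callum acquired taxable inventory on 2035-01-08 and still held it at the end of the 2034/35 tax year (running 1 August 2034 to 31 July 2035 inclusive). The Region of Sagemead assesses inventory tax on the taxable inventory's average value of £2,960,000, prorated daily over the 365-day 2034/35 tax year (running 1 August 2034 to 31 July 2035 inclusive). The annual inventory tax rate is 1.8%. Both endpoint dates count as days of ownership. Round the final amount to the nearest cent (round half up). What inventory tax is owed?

£29,924.38

Days held (2035-01-08 to 2035-07-31): 205 out of 365
Tax = £2,960,000 × 1.8% × 205/365 = £29,924.3836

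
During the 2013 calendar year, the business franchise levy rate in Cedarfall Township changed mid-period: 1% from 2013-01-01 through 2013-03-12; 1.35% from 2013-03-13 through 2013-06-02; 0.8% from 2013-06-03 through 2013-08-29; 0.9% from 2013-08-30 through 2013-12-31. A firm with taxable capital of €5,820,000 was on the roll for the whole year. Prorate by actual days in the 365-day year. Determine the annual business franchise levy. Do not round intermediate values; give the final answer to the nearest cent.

€57,992.71

2013-01-01 to 2013-03-12: 71 days at 1% → €5,820,000 × 1% × 71/365 = €11,321.0959
2013-03-13 to 2013-06-02: 82 days at 1.35% → €5,820,000 × 1.35% × 82/365 = €17,651.3425
2013-06-03 to 2013-08-29: 88 days at 0.8% → €5,820,000 × 0.8% × 88/365 = €11,225.4247
2013-08-30 to 2013-12-31: 124 days at 0.9% → €5,820,000 × 0.9% × 124/365 = €17,794.8493
Total = €57,992.7123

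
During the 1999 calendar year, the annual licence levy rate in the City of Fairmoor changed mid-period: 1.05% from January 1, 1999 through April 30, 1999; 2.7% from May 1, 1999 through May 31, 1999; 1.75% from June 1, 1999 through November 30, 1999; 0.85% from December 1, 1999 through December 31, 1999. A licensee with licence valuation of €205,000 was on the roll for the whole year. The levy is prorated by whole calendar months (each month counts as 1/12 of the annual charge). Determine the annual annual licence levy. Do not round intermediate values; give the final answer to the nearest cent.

January 1 – April 30, 1999: 4 months at 1.05% → €205,000 × 1.05% × 4/12 = €717.5000
May 1 – May 31, 1999: 1 month at 2.7% → €205,000 × 2.7% × 1/12 = €461.2500
June 1 – November 30, 1999: 6 months at 1.75% → €205,000 × 1.75% × 6/12 = €1,793.7500
December 1 – December 31, 1999: 1 month at 0.85% → €205,000 × 0.85% × 1/12 = €145.2083
Total = €3,117.7083

€3,117.71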